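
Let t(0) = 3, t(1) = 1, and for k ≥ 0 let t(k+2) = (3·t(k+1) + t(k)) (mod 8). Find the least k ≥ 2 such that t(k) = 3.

3

We have t(0) = 3; t(1) = 1; t(2) = 6; t(3) = 3; t(4) = 7; t(5) = 0; t(6) = 7; t(7) = 5; t(8) = 6; t(9) = 7; t(10) = 3; t(11) = 0; t(12) = 3; t(13) = 1.
Since (t(12), t(13)) = (t(0), t(1)) = (3, 1) (two consecutive terms determine the rest), the sequence is periodic with period 12.
The value 3 first appears (with k ≥ 2) at t(3).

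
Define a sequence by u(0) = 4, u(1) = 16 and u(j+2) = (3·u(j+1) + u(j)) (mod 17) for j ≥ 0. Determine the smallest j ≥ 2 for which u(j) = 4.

Computing terms: u(0) = 4, u(1) = 16, u(2) = 1, u(3) = 2, u(4) = 7, u(5) = 6, u(6) = 8, u(7) = 13, u(8) = 13, u(9) = 1, u(10) = 16, u(11) = 15, u(12) = 10, u(13) = 11, u(14) = 9, u(15) = 4, u(16) = 4, u(17) = 16.
Since (u(16), u(17)) = (u(0), u(1)) = (4, 16) (two consecutive terms determine the rest), the sequence is periodic with period 16.
The value 4 first appears (with j ≥ 2) at u(15).

15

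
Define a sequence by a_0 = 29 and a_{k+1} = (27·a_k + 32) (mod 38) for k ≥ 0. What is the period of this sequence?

We have a_0 = 29, a_1 = 17, a_2 = 35, a_3 = 27, a_4 = 1, a_5 = 21, a_6 = 29.
Since a_6 = a_0 = 29, the sequence is periodic with period 6.

6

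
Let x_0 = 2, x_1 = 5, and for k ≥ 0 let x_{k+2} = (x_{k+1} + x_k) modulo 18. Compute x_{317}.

Computing terms: x_0 = 2, x_1 = 5, x_2 = 7, x_3 = 12, x_4 = 1, x_5 = 13, x_6 = 14, x_7 = 9, x_8 = 5, x_9 = 14, x_{10} = 1, x_{11} = 15, x_{12} = 16, x_{13} = 13, x_{14} = 11, x_{15} = 6, x_{16} = 17, x_{17} = 5, x_{18} = 4, x_{19} = 9, x_{20} = 13, x_{21} = 4, x_{22} = 17, x_{23} = 3, x_{24} = 2, x_{25} = 5.
Since (x_{24}, x_{25}) = (x_0, x_1) = (2, 5) (two consecutive terms determine the rest), the sequence is periodic with period 24.
So x_{317} = x_{0 + ((317-0) mod 24)} = x_5 = 13.

13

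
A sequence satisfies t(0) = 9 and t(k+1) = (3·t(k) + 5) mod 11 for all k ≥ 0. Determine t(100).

t(0) = 9; t(1) = 10; t(2) = 2; t(3) = 0; t(4) = 5; t(5) = 9.
Since t(5) = t(0) = 9, the sequence is periodic with period 5.
(100 - 0) mod 5 = 0, so t(100) = t(0) = 9.

9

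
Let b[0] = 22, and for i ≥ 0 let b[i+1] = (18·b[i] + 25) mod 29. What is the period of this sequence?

Computing terms: b[0] = 22; b[1] = 15; b[2] = 5; b[3] = 28; b[4] = 7; b[5] = 6; b[6] = 17; b[7] = 12; b[8] = 9; b[9] = 13; b[10] = 27; b[11] = 18; b[12] = 1; b[13] = 14; b[14] = 16; b[15] = 23; b[16] = 4; b[17] = 10; b[18] = 2; b[19] = 3; b[20] = 21; b[21] = 26; b[22] = 0; b[23] = 25; b[24] = 11; b[25] = 20; b[26] = 8; b[27] = 24; b[28] = 22.
Since b[28] = b[0] = 22, the sequence is periodic with period 28.

28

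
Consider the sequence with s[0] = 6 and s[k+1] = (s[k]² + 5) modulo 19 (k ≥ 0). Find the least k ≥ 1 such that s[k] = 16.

5

Computing terms: s[0] = 6; s[1] = 3; s[2] = 14; s[3] = 11; s[4] = 12; s[5] = 16; s[6] = 14.
Since s[6] = s[2] = 14, the sequence is eventually periodic: after a pre-period of length 2 it cycles with period 4.
The value 16 first appears (with k ≥ 1) at s[5].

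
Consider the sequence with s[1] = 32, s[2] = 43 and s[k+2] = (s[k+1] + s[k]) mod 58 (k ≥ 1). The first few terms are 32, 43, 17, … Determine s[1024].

We have s[1] = 32; s[2] = 43; s[3] = 17; s[4] = 2; s[5] = 19; s[6] = 21; s[7] = 40; s[8] = 3; s[9] = 43; s[10] = 46; s[11] = 31; s[12] = 19; s[13] = 50; s[14] = 11; s[15] = 3; s[16] = 14; s[17] = 17; s[18] = 31; s[19] = 48; s[20] = 21; s[21] = 11; s[22] = 32; s[23] = 43.
Since (s[22], s[23]) = (s[1], s[2]) = (32, 43) (two consecutive terms determine the rest), the sequence is periodic with period 21.
So s[1024] = s[1 + ((1024-1) mod 21)] = s[16] = 14.

14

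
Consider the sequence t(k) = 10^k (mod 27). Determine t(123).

1

Computing terms: t(0) = 1; t(1) = 10; t(2) = 19; t(3) = 1.
Since t(3) = t(0) = 1, the sequence is periodic with period 3.
(123 - 0) mod 3 = 0, so t(123) = t(0) = 1.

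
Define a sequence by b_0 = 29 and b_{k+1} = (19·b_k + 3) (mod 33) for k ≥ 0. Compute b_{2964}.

23

b_0 = 29,  b_1 = 26,  b_2 = 2,  b_3 = 8,  b_4 = 23,  b_5 = 11,  b_6 = 14,  b_7 = 5,  b_8 = 32,  b_9 = 17,  b_{10} = 29.
Since b_{10} = b_0 = 29, the sequence is periodic with period 10.
So b_{2964} = b_{0 + ((2964-0) mod 10)} = b_4 = 23.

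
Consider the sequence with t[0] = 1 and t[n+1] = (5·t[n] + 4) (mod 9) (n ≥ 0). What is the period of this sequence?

6

We have t[0] = 1, t[1] = 0, t[2] = 4, t[3] = 6, t[4] = 7, t[5] = 3, t[6] = 1.
Since t[6] = t[0] = 1, the sequence is periodic with period 6.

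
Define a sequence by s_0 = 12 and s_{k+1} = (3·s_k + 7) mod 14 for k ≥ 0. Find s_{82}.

6

Computing terms: s_0 = 12, s_1 = 1, s_2 = 10, s_3 = 9, s_4 = 6, s_5 = 11, s_6 = 12.
Since s_6 = s_0 = 12, the sequence is periodic with period 6.
(82 - 0) mod 6 = 4, so s_{82} = s_4 = 6.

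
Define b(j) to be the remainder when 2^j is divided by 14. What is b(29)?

b(0) = 1, b(1) = 2, b(2) = 4, b(3) = 8, b(4) = 2.
Since b(4) = b(1) = 2, the sequence is eventually periodic: after a pre-period of length 1 it cycles with period 3.
For j ≥ 1, b(j) depends only on (j - 1) mod 3. (29 - 1) mod 3 = 1, so b(29) = b(2) = 4.

4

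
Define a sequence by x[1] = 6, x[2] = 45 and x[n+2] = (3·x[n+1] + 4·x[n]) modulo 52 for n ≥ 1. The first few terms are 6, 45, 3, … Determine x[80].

x[1] = 6,  x[2] = 45,  x[3] = 3,  x[4] = 33,  x[5] = 7,  x[6] = 49,  x[7] = 19,  x[8] = 45,  x[9] = 3.
Since (x[8], x[9]) = (x[2], x[3]) = (45, 3) (two consecutive terms determine the rest), the sequence is eventually periodic: after a pre-period of length 1 it cycles with period 6.
For n ≥ 2, x[n] depends only on (n - 2) mod 6. (80 - 2) mod 6 = 0, so x[80] = x[2] = 45.

45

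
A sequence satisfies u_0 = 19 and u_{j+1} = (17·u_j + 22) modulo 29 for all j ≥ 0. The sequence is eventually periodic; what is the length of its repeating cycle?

Listing terms: u_0 = 19, u_1 = 26, u_2 = 0, u_3 = 22, u_4 = 19.
Since u_4 = u_0 = 19, the sequence is periodic with period 4.

4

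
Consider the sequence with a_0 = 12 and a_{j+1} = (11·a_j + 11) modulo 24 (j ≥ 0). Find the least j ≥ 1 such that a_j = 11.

3

a_0 = 12, a_1 = 23, a_2 = 0, a_3 = 11, a_4 = 12.
The sequence repeats with period 4.
The value 11 first appears (with j ≥ 1) at a_3.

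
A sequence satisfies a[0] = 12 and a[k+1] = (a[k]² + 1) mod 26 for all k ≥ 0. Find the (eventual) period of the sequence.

We have a[0] = 12; a[1] = 15; a[2] = 18; a[3] = 13; a[4] = 14; a[5] = 15.
Since a[5] = a[1] = 15, the sequence is eventually periodic: after a pre-period of length 1 it cycles with period 4.

4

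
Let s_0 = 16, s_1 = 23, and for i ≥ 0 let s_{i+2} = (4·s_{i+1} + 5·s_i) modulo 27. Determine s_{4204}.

Computing terms: s_0 = 16, s_1 = 23, s_2 = 10, s_3 = 20, s_4 = 22, s_5 = 26, s_6 = 25, s_7 = 14, s_8 = 19, s_9 = 11, s_{10} = 4, s_{11} = 17, s_{12} = 7, s_{13} = 5, s_{14} = 1, s_{15} = 2, s_{16} = 13, s_{17} = 8, s_{18} = 16, s_{19} = 23.
Since (s_{18}, s_{19}) = (s_0, s_1) = (16, 23) (two consecutive terms determine the rest), the sequence is periodic with period 18.
(4204 - 0) mod 18 = 10, so s_{4204} = s_{10} = 4.

4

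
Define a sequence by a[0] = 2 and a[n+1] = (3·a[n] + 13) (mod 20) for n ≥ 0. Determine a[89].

19

Computing terms: a[0] = 2; a[1] = 19; a[2] = 10; a[3] = 3; a[4] = 2.
Since a[4] = a[0] = 2, the sequence is periodic with period 4.
So a[89] = a[0 + ((89-0) mod 4)] = a[1] = 19.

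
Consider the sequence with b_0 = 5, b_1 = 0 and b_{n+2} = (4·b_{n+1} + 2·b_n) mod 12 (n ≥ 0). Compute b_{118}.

We have b_0 = 5; b_1 = 0; b_2 = 10; b_3 = 4; b_4 = 0; b_5 = 8; b_6 = 8; b_7 = 0; b_8 = 4; b_9 = 4; b_{10} = 0.
Since (b_9, b_{10}) = (b_3, b_4) = (4, 0) (two consecutive terms determine the rest), the sequence is eventually periodic: after a pre-period of length 3 it cycles with period 6.
For n ≥ 3, b_n depends only on (n - 3) mod 6. (118 - 3) mod 6 = 1, so b_{118} = b_4 = 0.

0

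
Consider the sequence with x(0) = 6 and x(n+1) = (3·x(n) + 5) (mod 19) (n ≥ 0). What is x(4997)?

Computing terms: x(0) = 6,  x(1) = 4,  x(2) = 17,  x(3) = 18,  x(4) = 2,  x(5) = 11,  x(6) = 0,  x(7) = 5,  x(8) = 1,  x(9) = 8,  x(10) = 10,  x(11) = 16,  x(12) = 15,  x(13) = 12,  x(14) = 3,  x(15) = 14,  x(16) = 9,  x(17) = 13,  x(18) = 6.
Since x(18) = x(0) = 6, the sequence is periodic with period 18.
(4997 - 0) mod 18 = 11, so x(4997) = x(11) = 16.

16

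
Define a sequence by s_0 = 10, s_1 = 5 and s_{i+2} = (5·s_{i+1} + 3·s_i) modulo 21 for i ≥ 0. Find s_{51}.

Listing terms: s_0 = 10, s_1 = 5, s_2 = 13, s_3 = 17, s_4 = 19, s_5 = 20, s_6 = 10, s_7 = 5.
Since (s_6, s_7) = (s_0, s_1) = (10, 5) (two consecutive terms determine the rest), the sequence is periodic with period 6.
So s_{51} = s_{0 + ((51-0) mod 6)} = s_3 = 17.

17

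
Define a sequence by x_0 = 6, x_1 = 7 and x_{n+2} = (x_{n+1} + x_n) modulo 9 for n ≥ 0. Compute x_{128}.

0

x_0 = 6; x_1 = 7; x_2 = 4; x_3 = 2; x_4 = 6; x_5 = 8; x_6 = 5; x_7 = 4; x_8 = 0; x_9 = 4; x_{10} = 4; x_{11} = 8; x_{12} = 3; x_{13} = 2; x_{14} = 5; x_{15} = 7; x_{16} = 3; x_{17} = 1; x_{18} = 4; x_{19} = 5; x_{20} = 0; x_{21} = 5; x_{22} = 5; x_{23} = 1; x_{24} = 6; x_{25} = 7.
Since (x_{24}, x_{25}) = (x_0, x_1) = (6, 7) (two consecutive terms determine the rest), the sequence is periodic with period 24.
So x_{128} = x_{0 + ((128-0) mod 24)} = x_8 = 0.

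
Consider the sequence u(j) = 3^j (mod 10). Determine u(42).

We have u(1) = 3, u(2) = 9, u(3) = 7, u(4) = 1, u(5) = 3.
Since u(5) = u(1) = 3, the sequence is periodic with period 4.
(42 - 1) mod 4 = 1, so u(42) = u(2) = 9.

9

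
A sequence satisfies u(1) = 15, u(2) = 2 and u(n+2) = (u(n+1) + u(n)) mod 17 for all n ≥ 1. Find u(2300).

We have u(1) = 15,  u(2) = 2,  u(3) = 0,  u(4) = 2,  u(5) = 2,  u(6) = 4,  u(7) = 6,  u(8) = 10,  u(9) = 16,  u(10) = 9,  u(11) = 8,  u(12) = 0,  u(13) = 8,  u(14) = 8,  u(15) = 16,  u(16) = 7,  u(17) = 6,  u(18) = 13,  u(19) = 2,  u(20) = 15,  u(21) = 0,  u(22) = 15,  u(23) = 15,  u(24) = 13,  u(25) = 11,  u(26) = 7,  u(27) = 1,  u(28) = 8,  u(29) = 9,  u(30) = 0,  u(31) = 9,  u(32) = 9,  u(33) = 1,  u(34) = 10,  u(35) = 11,  u(36) = 4,  u(37) = 15,  u(38) = 2.
Since (u(37), u(38)) = (u(1), u(2)) = (15, 2) (two consecutive terms determine the rest), the sequence is periodic with period 36.
So u(2300) = u(1 + ((2300-1) mod 36)) = u(32) = 9.

9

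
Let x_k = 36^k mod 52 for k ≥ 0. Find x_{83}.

4

Listing terms: x_0 = 1,  x_1 = 36,  x_2 = 48,  x_3 = 12,  x_4 = 16,  x_5 = 4,  x_6 = 40,  x_7 = 36.
Since x_7 = x_1 = 36, the sequence is eventually periodic: after a pre-period of length 1 it cycles with period 6.
For k ≥ 1, x_k depends only on (k - 1) mod 6. (83 - 1) mod 6 = 4, so x_{83} = x_5 = 4.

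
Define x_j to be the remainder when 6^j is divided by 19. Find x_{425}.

Computing terms: x_1 = 6,  x_2 = 17,  x_3 = 7,  x_4 = 4,  x_5 = 5,  x_6 = 11,  x_7 = 9,  x_8 = 16,  x_9 = 1,  x_{10} = 6.
The sequence repeats with period 9.
So x_{425} = x_{1 + ((425-1) mod 9)} = x_2 = 17.

17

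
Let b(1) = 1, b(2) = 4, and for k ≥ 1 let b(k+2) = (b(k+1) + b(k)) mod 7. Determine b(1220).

2

We have b(1) = 1,  b(2) = 4,  b(3) = 5,  b(4) = 2,  b(5) = 0,  b(6) = 2,  b(7) = 2,  b(8) = 4,  b(9) = 6,  b(10) = 3,  b(11) = 2,  b(12) = 5,  b(13) = 0,  b(14) = 5,  b(15) = 5,  b(16) = 3,  b(17) = 1,  b(18) = 4.
Since (b(17), b(18)) = (b(1), b(2)) = (1, 4) (two consecutive terms determine the rest), the sequence is periodic with period 16.
So b(1220) = b(1 + ((1220-1) mod 16)) = b(4) = 2.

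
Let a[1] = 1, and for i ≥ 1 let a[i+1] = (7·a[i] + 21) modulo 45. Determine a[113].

Computing terms: a[1] = 1; a[2] = 28; a[3] = 37; a[4] = 10; a[5] = 1.
The sequence repeats with period 4.
(113 - 1) mod 4 = 0, so a[113] = a[1] = 1.

1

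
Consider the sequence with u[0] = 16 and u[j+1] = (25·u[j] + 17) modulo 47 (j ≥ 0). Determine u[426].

u[0] = 16, u[1] = 41, u[2] = 8, u[3] = 29, u[4] = 37, u[5] = 2, u[6] = 20, u[7] = 0, u[8] = 17, u[9] = 19, u[10] = 22, u[11] = 3, u[12] = 45, u[13] = 14, u[14] = 38, u[15] = 27, u[16] = 34, u[17] = 21, u[18] = 25, u[19] = 31, u[20] = 40, u[21] = 30, u[22] = 15, u[23] = 16.
The sequence repeats with period 23.
So u[426] = u[0 + ((426-0) mod 23)] = u[12] = 45.

45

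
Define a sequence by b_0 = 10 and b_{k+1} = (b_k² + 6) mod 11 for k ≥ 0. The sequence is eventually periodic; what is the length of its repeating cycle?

5

We have b_0 = 10,  b_1 = 7,  b_2 = 0,  b_3 = 6,  b_4 = 9,  b_5 = 10.
Since b_5 = b_0 = 10, the sequence is periodic with period 5.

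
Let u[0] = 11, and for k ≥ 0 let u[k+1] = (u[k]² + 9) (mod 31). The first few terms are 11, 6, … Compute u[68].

We have u[0] = 11; u[1] = 6; u[2] = 14; u[3] = 19; u[4] = 29; u[5] = 13; u[6] = 23; u[7] = 11.
The sequence repeats with period 7.
So u[68] = u[0 + ((68-0) mod 7)] = u[5] = 13.

13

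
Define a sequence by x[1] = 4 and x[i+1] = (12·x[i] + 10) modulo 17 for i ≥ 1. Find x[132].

16

We have x[1] = 4,  x[2] = 7,  x[3] = 9,  x[4] = 16,  x[5] = 15,  x[6] = 3,  x[7] = 12,  x[8] = 1,  x[9] = 5,  x[10] = 2,  x[11] = 0,  x[12] = 10,  x[13] = 11,  x[14] = 6,  x[15] = 14,  x[16] = 8,  x[17] = 4.
Since x[17] = x[1] = 4, the sequence is periodic with period 16.
(132 - 1) mod 16 = 3, so x[132] = x[4] = 16.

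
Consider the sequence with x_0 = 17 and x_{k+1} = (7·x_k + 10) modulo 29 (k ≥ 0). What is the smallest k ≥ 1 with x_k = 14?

2

Computing terms: x_0 = 17,  x_1 = 13,  x_2 = 14,  x_3 = 21,  x_4 = 12,  x_5 = 7,  x_6 = 1,  x_7 = 17.
Since x_7 = x_0 = 17, the sequence is periodic with period 7.
The value 14 first appears (with k ≥ 1) at x_2.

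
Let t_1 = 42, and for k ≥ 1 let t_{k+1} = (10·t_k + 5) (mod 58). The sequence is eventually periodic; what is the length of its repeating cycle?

Listing terms: t_1 = 42; t_2 = 19; t_3 = 21; t_4 = 41; t_5 = 9; t_6 = 37; t_7 = 27; t_8 = 43; t_9 = 29; t_{10} = 5; t_{11} = 55; t_{12} = 33; t_{13} = 45; t_{14} = 49; t_{15} = 31; t_{16} = 25; t_{17} = 23; t_{18} = 3; t_{19} = 35; t_{20} = 7; t_{21} = 17; t_{22} = 1; t_{23} = 15; t_{24} = 39; t_{25} = 47; t_{26} = 11; t_{27} = 57; t_{28} = 53; t_{29} = 13; t_{30} = 19.
Since t_{30} = t_2 = 19, the sequence is eventually periodic: after a pre-period of length 1 it cycles with period 28.

28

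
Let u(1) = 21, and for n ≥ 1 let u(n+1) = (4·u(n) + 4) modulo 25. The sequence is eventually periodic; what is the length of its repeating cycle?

We have u(1) = 21; u(2) = 13; u(3) = 6; u(4) = 3; u(5) = 16; u(6) = 18; u(7) = 1; u(8) = 8; u(9) = 11; u(10) = 23; u(11) = 21.
The sequence repeats with period 10.

10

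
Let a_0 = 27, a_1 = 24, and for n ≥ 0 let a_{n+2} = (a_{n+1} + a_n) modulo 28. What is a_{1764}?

Computing terms: a_0 = 27,  a_1 = 24,  a_2 = 23,  a_3 = 19,  a_4 = 14,  a_5 = 5,  a_6 = 19,  a_7 = 24,  a_8 = 15,  a_9 = 11,  a_{10} = 26,  a_{11} = 9,  a_{12} = 7,  a_{13} = 16,  a_{14} = 23,  a_{15} = 11,  a_{16} = 6,  a_{17} = 17,  a_{18} = 23,  a_{19} = 12,  a_{20} = 7,  a_{21} = 19,  a_{22} = 26,  a_{23} = 17,  a_{24} = 15,  a_{25} = 4,  a_{26} = 19,  a_{27} = 23,  a_{28} = 14,  a_{29} = 9,  a_{30} = 23,  a_{31} = 4,  a_{32} = 27,  a_{33} = 3,  a_{34} = 2,  a_{35} = 5,  a_{36} = 7,  a_{37} = 12,  a_{38} = 19,  a_{39} = 3,  a_{40} = 22,  a_{41} = 25,  a_{42} = 19,  a_{43} = 16,  a_{44} = 7,  a_{45} = 23,  a_{46} = 2,  a_{47} = 25,  a_{48} = 27,  a_{49} = 24.
Since (a_{48}, a_{49}) = (a_0, a_1) = (27, 24) (two consecutive terms determine the rest), the sequence is periodic with period 48.
(1764 - 0) mod 48 = 36, so a_{1764} = a_{36} = 7.

7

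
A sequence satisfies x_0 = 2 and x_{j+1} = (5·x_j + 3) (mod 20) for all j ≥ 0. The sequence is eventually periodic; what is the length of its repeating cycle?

4

Listing terms: x_0 = 2, x_1 = 13, x_2 = 8, x_3 = 3, x_4 = 18, x_5 = 13.
Since x_5 = x_1 = 13, the sequence is eventually periodic: after a pre-period of length 1 it cycles with period 4.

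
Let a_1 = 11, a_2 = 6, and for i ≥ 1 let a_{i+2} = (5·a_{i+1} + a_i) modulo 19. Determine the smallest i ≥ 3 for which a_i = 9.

Listing terms: a_1 = 11, a_2 = 6, a_3 = 3, a_4 = 2, a_5 = 13, a_6 = 10, a_7 = 6, a_8 = 2, a_9 = 16, a_{10} = 6, a_{11} = 8, a_{12} = 8, a_{13} = 10, a_{14} = 1, a_{15} = 15, a_{16} = 0, a_{17} = 15, a_{18} = 18, a_{19} = 10, a_{20} = 11, a_{21} = 8, a_{22} = 13, a_{23} = 16, a_{24} = 17, a_{25} = 6, a_{26} = 9, a_{27} = 13, a_{28} = 17, a_{29} = 3, a_{30} = 13, a_{31} = 11, a_{32} = 11, a_{33} = 9, a_{34} = 18, a_{35} = 4, a_{36} = 0, a_{37} = 4, a_{38} = 1, a_{39} = 9, a_{40} = 8, a_{41} = 11, a_{42} = 6.
The sequence repeats with period 40.
The value 9 first appears (with i ≥ 3) at a_{26}.

26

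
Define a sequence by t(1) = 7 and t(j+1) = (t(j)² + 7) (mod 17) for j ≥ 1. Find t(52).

We have t(1) = 7,  t(2) = 5,  t(3) = 15,  t(4) = 11,  t(5) = 9,  t(6) = 3,  t(7) = 16,  t(8) = 8,  t(9) = 3.
Since t(9) = t(6) = 3, the sequence is eventually periodic: after a pre-period of length 5 it cycles with period 3.
For j ≥ 6, t(j) depends only on (j - 6) mod 3. (52 - 6) mod 3 = 1, so t(52) = t(7) = 16.

16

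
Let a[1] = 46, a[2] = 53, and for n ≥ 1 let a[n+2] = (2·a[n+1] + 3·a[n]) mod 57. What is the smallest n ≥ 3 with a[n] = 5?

Listing terms: a[1] = 46; a[2] = 53; a[3] = 16; a[4] = 20; a[5] = 31; a[6] = 8; a[7] = 52; a[8] = 14; a[9] = 13; a[10] = 11; a[11] = 4; a[12] = 41; a[13] = 37; a[14] = 26; a[15] = 49; a[16] = 5; a[17] = 43; a[18] = 44; a[19] = 46; a[20] = 53.
The sequence repeats with period 18.
The value 5 first appears (with n ≥ 3) at a[16].

16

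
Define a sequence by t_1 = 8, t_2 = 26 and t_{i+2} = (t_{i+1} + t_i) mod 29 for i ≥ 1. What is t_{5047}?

t_1 = 8; t_2 = 26; t_3 = 5; t_4 = 2; t_5 = 7; t_6 = 9; t_7 = 16; t_8 = 25; t_9 = 12; t_{10} = 8; t_{11} = 20; t_{12} = 28; t_{13} = 19; t_{14} = 18; t_{15} = 8; t_{16} = 26.
The sequence repeats with period 14.
(5047 - 1) mod 14 = 6, so t_{5047} = t_7 = 16.

16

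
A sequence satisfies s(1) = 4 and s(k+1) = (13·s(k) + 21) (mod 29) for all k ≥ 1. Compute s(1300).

14

s(1) = 4; s(2) = 15; s(3) = 13; s(4) = 16; s(5) = 26; s(6) = 11; s(7) = 19; s(8) = 7; s(9) = 25; s(10) = 27; s(11) = 24; s(12) = 14; s(13) = 0; s(14) = 21; s(15) = 4.
Since s(15) = s(1) = 4, the sequence is periodic with period 14.
(1300 - 1) mod 14 = 11, so s(1300) = s(12) = 14.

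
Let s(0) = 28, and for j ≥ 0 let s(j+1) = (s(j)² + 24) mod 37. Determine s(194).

23

Listing terms: s(0) = 28; s(1) = 31; s(2) = 23; s(3) = 35; s(4) = 28.
Since s(4) = s(0) = 28, the sequence is periodic with period 4.
So s(194) = s(0 + ((194-0) mod 4)) = s(2) = 23.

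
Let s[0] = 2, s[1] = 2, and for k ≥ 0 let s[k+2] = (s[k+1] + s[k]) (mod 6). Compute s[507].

Listing terms: s[0] = 2, s[1] = 2, s[2] = 4, s[3] = 0, s[4] = 4, s[5] = 4, s[6] = 2, s[7] = 0, s[8] = 2, s[9] = 2.
The sequence repeats with period 8.
So s[507] = s[0 + ((507-0) mod 8)] = s[3] = 0.

0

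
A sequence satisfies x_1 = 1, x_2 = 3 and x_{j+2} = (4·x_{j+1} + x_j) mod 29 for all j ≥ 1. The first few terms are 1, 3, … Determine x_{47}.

1

Computing terms: x_1 = 1, x_2 = 3, x_3 = 13, x_4 = 26, x_5 = 1, x_6 = 1, x_7 = 5, x_8 = 21, x_9 = 2, x_{10} = 0, x_{11} = 2, x_{12} = 8, x_{13} = 5, x_{14} = 28, x_{15} = 1, x_{16} = 3.
The sequence repeats with period 14.
So x_{47} = x_{1 + ((47-1) mod 14)} = x_5 = 1.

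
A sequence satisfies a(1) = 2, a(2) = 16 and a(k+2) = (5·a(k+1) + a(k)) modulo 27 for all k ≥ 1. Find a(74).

16

We have a(1) = 2; a(2) = 16; a(3) = 1; a(4) = 21; a(5) = 25; a(6) = 11; a(7) = 26; a(8) = 6; a(9) = 2; a(10) = 16.
Since (a(9), a(10)) = (a(1), a(2)) = (2, 16) (two consecutive terms determine the rest), the sequence is periodic with period 8.
(74 - 1) mod 8 = 1, so a(74) = a(2) = 16.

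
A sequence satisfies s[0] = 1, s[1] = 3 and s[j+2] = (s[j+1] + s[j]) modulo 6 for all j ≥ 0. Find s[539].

s[0] = 1; s[1] = 3; s[2] = 4; s[3] = 1; s[4] = 5; s[5] = 0; s[6] = 5; s[7] = 5; s[8] = 4; s[9] = 3; s[10] = 1; s[11] = 4; s[12] = 5; s[13] = 3; s[14] = 2; s[15] = 5; s[16] = 1; s[17] = 0; s[18] = 1; s[19] = 1; s[20] = 2; s[21] = 3; s[22] = 5; s[23] = 2; s[24] = 1; s[25] = 3.
The sequence repeats with period 24.
(539 - 0) mod 24 = 11, so s[539] = s[11] = 4.

4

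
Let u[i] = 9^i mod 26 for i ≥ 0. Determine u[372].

1

We have u[0] = 1,  u[1] = 9,  u[2] = 3,  u[3] = 1.
Since u[3] = u[0] = 1, the sequence is periodic with period 3.
So u[372] = u[0 + ((372-0) mod 3)] = u[0] = 1.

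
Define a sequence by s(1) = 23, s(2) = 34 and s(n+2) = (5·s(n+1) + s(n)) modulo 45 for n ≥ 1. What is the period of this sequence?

s(1) = 23; s(2) = 34; s(3) = 13; s(4) = 9; s(5) = 13; s(6) = 29; s(7) = 23; s(8) = 9; s(9) = 23; s(10) = 34.
The sequence repeats with period 8.

8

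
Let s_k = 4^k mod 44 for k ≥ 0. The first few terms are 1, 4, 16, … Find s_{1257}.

Listing terms: s_0 = 1; s_1 = 4; s_2 = 16; s_3 = 20; s_4 = 36; s_5 = 12; s_6 = 4.
Since s_6 = s_1 = 4, the sequence is eventually periodic: after a pre-period of length 1 it cycles with period 5.
For k ≥ 1, s_k depends only on (k - 1) mod 5. (1257 - 1) mod 5 = 1, so s_{1257} = s_2 = 16.

16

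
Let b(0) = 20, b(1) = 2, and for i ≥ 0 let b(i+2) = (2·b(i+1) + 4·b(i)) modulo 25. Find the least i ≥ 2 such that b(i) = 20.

Listing terms: b(0) = 20, b(1) = 2, b(2) = 9, b(3) = 1, b(4) = 13, b(5) = 5, b(6) = 12, b(7) = 19, b(8) = 11, b(9) = 23, b(10) = 15, b(11) = 22, b(12) = 4, b(13) = 21, b(14) = 8, b(15) = 0, b(16) = 7, b(17) = 14, b(18) = 6, b(19) = 18, b(20) = 10, b(21) = 17, b(22) = 24, b(23) = 16, b(24) = 3, b(25) = 20, b(26) = 2.
Since (b(25), b(26)) = (b(0), b(1)) = (20, 2) (two consecutive terms determine the rest), the sequence is periodic with period 25.
The value 20 next appears (with i ≥ 2) at b(25).

25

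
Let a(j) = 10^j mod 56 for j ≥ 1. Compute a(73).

We have a(1) = 10; a(2) = 44; a(3) = 48; a(4) = 32; a(5) = 40; a(6) = 8; a(7) = 24; a(8) = 16; a(9) = 48.
Since a(9) = a(3) = 48, the sequence is eventually periodic: after a pre-period of length 2 it cycles with period 6.
For j ≥ 3, a(j) depends only on (j - 3) mod 6. (73 - 3) mod 6 = 4, so a(73) = a(7) = 24.

24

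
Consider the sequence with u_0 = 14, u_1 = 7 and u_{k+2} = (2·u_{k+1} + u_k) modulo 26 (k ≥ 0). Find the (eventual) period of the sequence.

28

Listing terms: u_0 = 14; u_1 = 7; u_2 = 2; u_3 = 11; u_4 = 24; u_5 = 7; u_6 = 12; u_7 = 5; u_8 = 22; u_9 = 23; u_{10} = 16; u_{11} = 3; u_{12} = 22; u_{13} = 21; u_{14} = 12; u_{15} = 19; u_{16} = 24; u_{17} = 15; u_{18} = 2; u_{19} = 19; u_{20} = 14; u_{21} = 21; u_{22} = 4; u_{23} = 3; u_{24} = 10; u_{25} = 23; u_{26} = 4; u_{27} = 5; u_{28} = 14; u_{29} = 7.
The sequence repeats with period 28.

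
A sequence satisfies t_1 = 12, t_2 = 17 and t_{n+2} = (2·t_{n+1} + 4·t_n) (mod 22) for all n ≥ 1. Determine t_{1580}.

Computing terms: t_1 = 12, t_2 = 17, t_3 = 16, t_4 = 12, t_5 = 0, t_6 = 4, t_7 = 8, t_8 = 10, t_9 = 8, t_{10} = 12, t_{11} = 12, t_{12} = 6, t_{13} = 16, t_{14} = 12.
Since (t_{13}, t_{14}) = (t_3, t_4) = (16, 12) (two consecutive terms determine the rest), the sequence is eventually periodic: after a pre-period of length 2 it cycles with period 10.
For n ≥ 3, t_n depends only on (n - 3) mod 10. (1580 - 3) mod 10 = 7, so t_{1580} = t_{10} = 12.

12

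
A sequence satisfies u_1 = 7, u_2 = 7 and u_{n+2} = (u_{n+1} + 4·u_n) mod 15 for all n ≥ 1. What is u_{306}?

10

Listing terms: u_1 = 7; u_2 = 7; u_3 = 5; u_4 = 3; u_5 = 8; u_6 = 5; u_7 = 7; u_8 = 12; u_9 = 10; u_{10} = 13; u_{11} = 8; u_{12} = 0; u_{13} = 2; u_{14} = 2; u_{15} = 10; u_{16} = 3; u_{17} = 13; u_{18} = 10; u_{19} = 2; u_{20} = 12; u_{21} = 5; u_{22} = 8; u_{23} = 13; u_{24} = 0; u_{25} = 7; u_{26} = 7.
Since (u_{25}, u_{26}) = (u_1, u_2) = (7, 7) (two consecutive terms determine the rest), the sequence is periodic with period 24.
So u_{306} = u_{1 + ((306-1) mod 24)} = u_{18} = 10.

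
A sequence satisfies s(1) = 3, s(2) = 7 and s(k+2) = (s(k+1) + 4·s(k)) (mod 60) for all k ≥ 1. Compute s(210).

Listing terms: s(1) = 3; s(2) = 7; s(3) = 19; s(4) = 47; s(5) = 3; s(6) = 11; s(7) = 23; s(8) = 7; s(9) = 39; s(10) = 7; s(11) = 43; s(12) = 11; s(13) = 3; s(14) = 47; s(15) = 59; s(16) = 7; s(17) = 3; s(18) = 31; s(19) = 43; s(20) = 47; s(21) = 39; s(22) = 47; s(23) = 23; s(24) = 31; s(25) = 3; s(26) = 7.
The sequence repeats with period 24.
So s(210) = s(1 + ((210-1) mod 24)) = s(18) = 31.

31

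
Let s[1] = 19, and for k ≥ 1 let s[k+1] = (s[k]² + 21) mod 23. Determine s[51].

4

We have s[1] = 19; s[2] = 14; s[3] = 10; s[4] = 6; s[5] = 11; s[6] = 4; s[7] = 14.
Since s[7] = s[2] = 14, the sequence is eventually periodic: after a pre-period of length 1 it cycles with period 5.
For k ≥ 2, s[k] depends only on (k - 2) mod 5. (51 - 2) mod 5 = 4, so s[51] = s[6] = 4.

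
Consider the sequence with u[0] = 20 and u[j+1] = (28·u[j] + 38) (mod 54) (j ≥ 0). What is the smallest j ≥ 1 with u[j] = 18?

17

Listing terms: u[0] = 20,  u[1] = 4,  u[2] = 42,  u[3] = 26,  u[4] = 10,  u[5] = 48,  u[6] = 32,  u[7] = 16,  u[8] = 0,  u[9] = 38,  u[10] = 22,  u[11] = 6,  u[12] = 44,  u[13] = 28,  u[14] = 12,  u[15] = 50,  u[16] = 34,  u[17] = 18,  u[18] = 2,  u[19] = 40,  u[20] = 24,  u[21] = 8,  u[22] = 46,  u[23] = 30,  u[24] = 14,  u[25] = 52,  u[26] = 36,  u[27] = 20.
The sequence repeats with period 27.
The value 18 first appears (with j ≥ 1) at u[17].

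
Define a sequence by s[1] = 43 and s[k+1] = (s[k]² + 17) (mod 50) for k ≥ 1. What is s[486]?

6

Listing terms: s[1] = 43; s[2] = 16; s[3] = 23; s[4] = 46; s[5] = 33; s[6] = 6; s[7] = 3; s[8] = 26; s[9] = 43.
The sequence repeats with period 8.
So s[486] = s[1 + ((486-1) mod 8)] = s[6] = 6.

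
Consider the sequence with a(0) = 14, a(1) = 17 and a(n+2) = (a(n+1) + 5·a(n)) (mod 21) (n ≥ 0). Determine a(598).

16

Listing terms: a(0) = 14, a(1) = 17, a(2) = 3, a(3) = 4, a(4) = 19, a(5) = 18, a(6) = 8, a(7) = 14, a(8) = 12, a(9) = 19, a(10) = 16, a(11) = 6, a(12) = 2, a(13) = 11, a(14) = 0, a(15) = 13, a(16) = 13, a(17) = 15, a(18) = 17, a(19) = 8, a(20) = 9, a(21) = 7, a(22) = 10, a(23) = 3, a(24) = 11, a(25) = 5, a(26) = 18, a(27) = 1, a(28) = 7, a(29) = 12, a(30) = 5, a(31) = 2, a(32) = 6, a(33) = 16, a(34) = 4, a(35) = 0, a(36) = 20, a(37) = 20, a(38) = 15, a(39) = 10, a(40) = 1, a(41) = 9, a(42) = 14, a(43) = 17.
The sequence repeats with period 42.
(598 - 0) mod 42 = 10, so a(598) = a(10) = 16.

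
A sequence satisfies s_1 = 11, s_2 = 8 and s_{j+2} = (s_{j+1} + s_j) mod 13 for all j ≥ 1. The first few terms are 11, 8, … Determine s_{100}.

5

s_1 = 11; s_2 = 8; s_3 = 6; s_4 = 1; s_5 = 7; s_6 = 8; s_7 = 2; s_8 = 10; s_9 = 12; s_{10} = 9; s_{11} = 8; s_{12} = 4; s_{13} = 12; s_{14} = 3; s_{15} = 2; s_{16} = 5; s_{17} = 7; s_{18} = 12; s_{19} = 6; s_{20} = 5; s_{21} = 11; s_{22} = 3; s_{23} = 1; s_{24} = 4; s_{25} = 5; s_{26} = 9; s_{27} = 1; s_{28} = 10; s_{29} = 11; s_{30} = 8.
The sequence repeats with period 28.
So s_{100} = s_{1 + ((100-1) mod 28)} = s_{16} = 5.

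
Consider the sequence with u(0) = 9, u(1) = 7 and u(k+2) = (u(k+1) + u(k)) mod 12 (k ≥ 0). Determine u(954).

Computing terms: u(0) = 9,  u(1) = 7,  u(2) = 4,  u(3) = 11,  u(4) = 3,  u(5) = 2,  u(6) = 5,  u(7) = 7,  u(8) = 0,  u(9) = 7,  u(10) = 7,  u(11) = 2,  u(12) = 9,  u(13) = 11,  u(14) = 8,  u(15) = 7,  u(16) = 3,  u(17) = 10,  u(18) = 1,  u(19) = 11,  u(20) = 0,  u(21) = 11,  u(22) = 11,  u(23) = 10,  u(24) = 9,  u(25) = 7.
The sequence repeats with period 24.
So u(954) = u(0 + ((954-0) mod 24)) = u(18) = 1.

1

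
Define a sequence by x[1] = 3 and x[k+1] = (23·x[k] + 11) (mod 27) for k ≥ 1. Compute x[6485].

18

x[1] = 3, x[2] = 26, x[3] = 15, x[4] = 5, x[5] = 18, x[6] = 20, x[7] = 12, x[8] = 17, x[9] = 24, x[10] = 23, x[11] = 0, x[12] = 11, x[13] = 21, x[14] = 8, x[15] = 6, x[16] = 14, x[17] = 9, x[18] = 2, x[19] = 3.
Since x[19] = x[1] = 3, the sequence is periodic with period 18.
So x[6485] = x[1 + ((6485-1) mod 18)] = x[5] = 18.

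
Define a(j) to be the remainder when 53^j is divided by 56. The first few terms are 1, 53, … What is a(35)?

Listing terms: a(0) = 1, a(1) = 53, a(2) = 9, a(3) = 29, a(4) = 25, a(5) = 37, a(6) = 1.
Since a(6) = a(0) = 1, the sequence is periodic with period 6.
So a(35) = a(0 + ((35-0) mod 6)) = a(5) = 37.

37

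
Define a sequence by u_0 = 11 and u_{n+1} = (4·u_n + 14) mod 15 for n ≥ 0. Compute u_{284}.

u_0 = 11, u_1 = 13, u_2 = 6, u_3 = 8, u_4 = 1, u_5 = 3, u_6 = 11.
Since u_6 = u_0 = 11, the sequence is periodic with period 6.
(284 - 0) mod 6 = 2, so u_{284} = u_2 = 6.

6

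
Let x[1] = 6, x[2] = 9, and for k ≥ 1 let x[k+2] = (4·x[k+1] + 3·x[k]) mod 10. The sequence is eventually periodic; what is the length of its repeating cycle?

We have x[1] = 6; x[2] = 9; x[3] = 4; x[4] = 3; x[5] = 4; x[6] = 5; x[7] = 2; x[8] = 3; x[9] = 8; x[10] = 1; x[11] = 8; x[12] = 5; x[13] = 4; x[14] = 1; x[15] = 6; x[16] = 7; x[17] = 6; x[18] = 5; x[19] = 8; x[20] = 7; x[21] = 2; x[22] = 9; x[23] = 2; x[24] = 5; x[25] = 6; x[26] = 9.
The sequence repeats with period 24.

24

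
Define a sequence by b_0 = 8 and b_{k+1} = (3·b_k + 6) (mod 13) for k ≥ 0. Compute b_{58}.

Computing terms: b_0 = 8; b_1 = 4; b_2 = 5; b_3 = 8.
The sequence repeats with period 3.
(58 - 0) mod 3 = 1, so b_{58} = b_1 = 4.

4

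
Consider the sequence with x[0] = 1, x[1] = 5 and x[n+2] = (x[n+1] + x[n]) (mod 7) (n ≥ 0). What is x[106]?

1

Computing terms: x[0] = 1; x[1] = 5; x[2] = 6; x[3] = 4; x[4] = 3; x[5] = 0; x[6] = 3; x[7] = 3; x[8] = 6; x[9] = 2; x[10] = 1; x[11] = 3; x[12] = 4; x[13] = 0; x[14] = 4; x[15] = 4; x[16] = 1; x[17] = 5.
The sequence repeats with period 16.
So x[106] = x[0 + ((106-0) mod 16)] = x[10] = 1.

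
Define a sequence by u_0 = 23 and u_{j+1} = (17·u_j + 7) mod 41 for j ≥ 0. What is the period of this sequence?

u_0 = 23, u_1 = 29, u_2 = 8, u_3 = 20, u_4 = 19, u_5 = 2, u_6 = 0, u_7 = 7, u_8 = 3, u_9 = 17, u_{10} = 9, u_{11} = 37, u_{12} = 21, u_{13} = 36, u_{14} = 4, u_{15} = 34, u_{16} = 11, u_{17} = 30, u_{18} = 25, u_{19} = 22, u_{20} = 12, u_{21} = 6, u_{22} = 27, u_{23} = 15, u_{24} = 16, u_{25} = 33, u_{26} = 35, u_{27} = 28, u_{28} = 32, u_{29} = 18, u_{30} = 26, u_{31} = 39, u_{32} = 14, u_{33} = 40, u_{34} = 31, u_{35} = 1, u_{36} = 24, u_{37} = 5, u_{38} = 10, u_{39} = 13, u_{40} = 23.
The sequence repeats with period 40.

40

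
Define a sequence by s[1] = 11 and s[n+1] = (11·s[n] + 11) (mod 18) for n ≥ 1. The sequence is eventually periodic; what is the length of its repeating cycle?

Listing terms: s[1] = 11, s[2] = 6, s[3] = 5, s[4] = 12, s[5] = 17, s[6] = 0, s[7] = 11.
Since s[7] = s[1] = 11, the sequence is periodic with period 6.

6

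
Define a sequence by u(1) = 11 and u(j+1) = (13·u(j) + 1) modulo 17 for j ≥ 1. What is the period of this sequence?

We have u(1) = 11, u(2) = 8, u(3) = 3, u(4) = 6, u(5) = 11.
Since u(5) = u(1) = 11, the sequence is periodic with period 4.

4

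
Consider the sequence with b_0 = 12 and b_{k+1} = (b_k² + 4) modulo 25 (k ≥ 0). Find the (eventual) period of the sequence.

We have b_0 = 12, b_1 = 23, b_2 = 8, b_3 = 18, b_4 = 3, b_5 = 13, b_6 = 23.
Since b_6 = b_1 = 23, the sequence is eventually periodic: after a pre-period of length 1 it cycles with period 5.

5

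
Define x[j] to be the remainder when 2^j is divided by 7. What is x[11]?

We have x[1] = 2,  x[2] = 4,  x[3] = 1,  x[4] = 2.
Since x[4] = x[1] = 2, the sequence is periodic with period 3.
So x[11] = x[1 + ((11-1) mod 3)] = x[2] = 4.

4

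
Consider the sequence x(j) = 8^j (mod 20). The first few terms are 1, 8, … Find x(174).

Computing terms: x(0) = 1, x(1) = 8, x(2) = 4, x(3) = 12, x(4) = 16, x(5) = 8.
Since x(5) = x(1) = 8, the sequence is eventually periodic: after a pre-period of length 1 it cycles with period 4.
For j ≥ 1, x(j) depends only on (j - 1) mod 4. (174 - 1) mod 4 = 1, so x(174) = x(2) = 4.

4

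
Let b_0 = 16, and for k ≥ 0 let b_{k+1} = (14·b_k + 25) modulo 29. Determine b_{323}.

26

b_0 = 16,  b_1 = 17,  b_2 = 2,  b_3 = 24,  b_4 = 13,  b_5 = 4,  b_6 = 23,  b_7 = 28,  b_8 = 11,  b_9 = 5,  b_{10} = 8,  b_{11} = 21,  b_{12} = 0,  b_{13} = 25,  b_{14} = 27,  b_{15} = 26,  b_{16} = 12,  b_{17} = 19,  b_{18} = 1,  b_{19} = 10,  b_{20} = 20,  b_{21} = 15,  b_{22} = 3,  b_{23} = 9,  b_{24} = 6,  b_{25} = 22,  b_{26} = 14,  b_{27} = 18,  b_{28} = 16.
Since b_{28} = b_0 = 16, the sequence is periodic with period 28.
So b_{323} = b_{0 + ((323-0) mod 28)} = b_{15} = 26.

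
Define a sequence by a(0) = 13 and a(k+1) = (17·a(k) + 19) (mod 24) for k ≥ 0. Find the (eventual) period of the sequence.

Listing terms: a(0) = 13,  a(1) = 0,  a(2) = 19,  a(3) = 6,  a(4) = 1,  a(5) = 12,  a(6) = 7,  a(7) = 18,  a(8) = 13.
The sequence repeats with period 8.

8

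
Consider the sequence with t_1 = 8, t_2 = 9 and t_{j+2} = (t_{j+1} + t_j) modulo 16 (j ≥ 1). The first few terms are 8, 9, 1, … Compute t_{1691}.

Computing terms: t_1 = 8; t_2 = 9; t_3 = 1; t_4 = 10; t_5 = 11; t_6 = 5; t_7 = 0; t_8 = 5; t_9 = 5; t_{10} = 10; t_{11} = 15; t_{12} = 9; t_{13} = 8; t_{14} = 1; t_{15} = 9; t_{16} = 10; t_{17} = 3; t_{18} = 13; t_{19} = 0; t_{20} = 13; t_{21} = 13; t_{22} = 10; t_{23} = 7; t_{24} = 1; t_{25} = 8; t_{26} = 9.
Since (t_{25}, t_{26}) = (t_1, t_2) = (8, 9) (two consecutive terms determine the rest), the sequence is periodic with period 24.
(1691 - 1) mod 24 = 10, so t_{1691} = t_{11} = 15.

15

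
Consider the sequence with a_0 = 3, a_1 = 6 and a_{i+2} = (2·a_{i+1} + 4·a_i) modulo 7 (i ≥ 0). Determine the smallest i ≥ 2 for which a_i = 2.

3

Listing terms: a_0 = 3; a_1 = 6; a_2 = 3; a_3 = 2; a_4 = 2; a_5 = 5; a_6 = 4; a_7 = 0; a_8 = 2; a_9 = 4; a_{10} = 2; a_{11} = 6; a_{12} = 6; a_{13} = 1; a_{14} = 5; a_{15} = 0; a_{16} = 6; a_{17} = 5; a_{18} = 6; a_{19} = 4; a_{20} = 4; a_{21} = 3; a_{22} = 1; a_{23} = 0; a_{24} = 4; a_{25} = 1; a_{26} = 4; a_{27} = 5; a_{28} = 5; a_{29} = 2; a_{30} = 3; a_{31} = 0; a_{32} = 5; a_{33} = 3; a_{34} = 5; a_{35} = 1; a_{36} = 1; a_{37} = 6; a_{38} = 2; a_{39} = 0; a_{40} = 1; a_{41} = 2; a_{42} = 1; a_{43} = 3; a_{44} = 3; a_{45} = 4; a_{46} = 6; a_{47} = 0; a_{48} = 3; a_{49} = 6.
Since (a_{48}, a_{49}) = (a_0, a_1) = (3, 6) (two consecutive terms determine the rest), the sequence is periodic with period 48.
The value 2 first appears (with i ≥ 2) at a_3.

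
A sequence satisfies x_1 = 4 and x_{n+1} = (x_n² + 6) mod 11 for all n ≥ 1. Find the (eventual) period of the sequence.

5

x_1 = 4, x_2 = 0, x_3 = 6, x_4 = 9, x_5 = 10, x_6 = 7, x_7 = 0.
Since x_7 = x_2 = 0, the sequence is eventually periodic: after a pre-period of length 1 it cycles with period 5.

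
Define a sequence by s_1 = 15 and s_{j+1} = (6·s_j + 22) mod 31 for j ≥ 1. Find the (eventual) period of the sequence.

Listing terms: s_1 = 15, s_2 = 19, s_3 = 12, s_4 = 1, s_5 = 28, s_6 = 4, s_7 = 15.
Since s_7 = s_1 = 15, the sequence is periodic with period 6.

6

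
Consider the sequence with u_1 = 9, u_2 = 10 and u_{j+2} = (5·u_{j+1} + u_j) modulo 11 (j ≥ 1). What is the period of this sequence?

u_1 = 9; u_2 = 10; u_3 = 4; u_4 = 8; u_5 = 0; u_6 = 8; u_7 = 7; u_8 = 10; u_9 = 2; u_{10} = 9; u_{11} = 3; u_{12} = 2; u_{13} = 2; u_{14} = 1; u_{15} = 7; u_{16} = 3; u_{17} = 0; u_{18} = 3; u_{19} = 4; u_{20} = 1; u_{21} = 9; u_{22} = 2; u_{23} = 8; u_{24} = 9; u_{25} = 9; u_{26} = 10.
The sequence repeats with period 24.

24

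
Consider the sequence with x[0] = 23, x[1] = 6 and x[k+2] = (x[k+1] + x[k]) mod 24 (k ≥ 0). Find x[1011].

Computing terms: x[0] = 23, x[1] = 6, x[2] = 5, x[3] = 11, x[4] = 16, x[5] = 3, x[6] = 19, x[7] = 22, x[8] = 17, x[9] = 15, x[10] = 8, x[11] = 23, x[12] = 7, x[13] = 6, x[14] = 13, x[15] = 19, x[16] = 8, x[17] = 3, x[18] = 11, x[19] = 14, x[20] = 1, x[21] = 15, x[22] = 16, x[23] = 7, x[24] = 23, x[25] = 6.
Since (x[24], x[25]) = (x[0], x[1]) = (23, 6) (two consecutive terms determine the rest), the sequence is periodic with period 24.
(1011 - 0) mod 24 = 3, so x[1011] = x[3] = 11.

11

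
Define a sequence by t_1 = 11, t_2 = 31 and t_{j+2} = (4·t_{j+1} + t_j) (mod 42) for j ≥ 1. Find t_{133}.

25

t_1 = 11, t_2 = 31, t_3 = 9, t_4 = 25, t_5 = 25, t_6 = 41, t_7 = 21, t_8 = 41, t_9 = 17, t_{10} = 25, t_{11} = 33, t_{12} = 31, t_{13} = 31, t_{14} = 29, t_{15} = 21, t_{16} = 29, t_{17} = 11, t_{18} = 31.
Since (t_{17}, t_{18}) = (t_1, t_2) = (11, 31) (two consecutive terms determine the rest), the sequence is periodic with period 16.
(133 - 1) mod 16 = 4, so t_{133} = t_5 = 25.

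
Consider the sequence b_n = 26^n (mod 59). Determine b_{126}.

We have b_0 = 1; b_1 = 26; b_2 = 27; b_3 = 53; b_4 = 21; b_5 = 15; b_6 = 36; b_7 = 51; b_8 = 28; b_9 = 20; b_{10} = 48; b_{11} = 9; b_{12} = 57; b_{13} = 7; b_{14} = 5; b_{15} = 12; b_{16} = 17; b_{17} = 29; b_{18} = 46; b_{19} = 16; b_{20} = 3; b_{21} = 19; b_{22} = 22; b_{23} = 41; b_{24} = 4; b_{25} = 45; b_{26} = 49; b_{27} = 35; b_{28} = 25; b_{29} = 1.
The sequence repeats with period 29.
So b_{126} = b_{0 + ((126-0) mod 29)} = b_{10} = 48.

48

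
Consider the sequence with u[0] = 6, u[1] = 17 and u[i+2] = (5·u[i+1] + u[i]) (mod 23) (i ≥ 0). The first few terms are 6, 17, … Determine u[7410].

Computing terms: u[0] = 6,  u[1] = 17,  u[2] = 22,  u[3] = 12,  u[4] = 13,  u[5] = 8,  u[6] = 7,  u[7] = 20,  u[8] = 15,  u[9] = 3,  u[10] = 7,  u[11] = 15,  u[12] = 13,  u[13] = 11,  u[14] = 22,  u[15] = 6,  u[16] = 6,  u[17] = 13,  u[18] = 2,  u[19] = 0,  u[20] = 2,  u[21] = 10,  u[22] = 6,  u[23] = 17.
The sequence repeats with period 22.
(7410 - 0) mod 22 = 18, so u[7410] = u[18] = 2.

2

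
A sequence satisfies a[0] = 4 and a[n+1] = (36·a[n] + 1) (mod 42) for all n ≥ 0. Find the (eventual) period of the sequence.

7

a[0] = 4, a[1] = 19, a[2] = 13, a[3] = 7, a[4] = 1, a[5] = 37, a[6] = 31, a[7] = 25, a[8] = 19.
Since a[8] = a[1] = 19, the sequence is eventually periodic: after a pre-period of length 1 it cycles with period 7.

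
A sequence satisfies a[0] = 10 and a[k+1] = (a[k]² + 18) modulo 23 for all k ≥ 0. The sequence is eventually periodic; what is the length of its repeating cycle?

a[0] = 10,  a[1] = 3,  a[2] = 4,  a[3] = 11,  a[4] = 1,  a[5] = 19,  a[6] = 11.
Since a[6] = a[3] = 11, the sequence is eventually periodic: after a pre-period of length 3 it cycles with period 3.

3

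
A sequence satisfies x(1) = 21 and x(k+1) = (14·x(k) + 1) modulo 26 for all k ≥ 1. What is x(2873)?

Computing terms: x(1) = 21, x(2) = 9, x(3) = 23, x(4) = 11, x(5) = 25, x(6) = 13, x(7) = 1, x(8) = 15, x(9) = 3, x(10) = 17, x(11) = 5, x(12) = 19, x(13) = 7, x(14) = 21.
Since x(14) = x(1) = 21, the sequence is periodic with period 13.
So x(2873) = x(1 + ((2873-1) mod 13)) = x(13) = 7.

7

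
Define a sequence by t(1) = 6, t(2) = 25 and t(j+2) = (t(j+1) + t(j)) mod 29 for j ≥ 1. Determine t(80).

19

Computing terms: t(1) = 6,  t(2) = 25,  t(3) = 2,  t(4) = 27,  t(5) = 0,  t(6) = 27,  t(7) = 27,  t(8) = 25,  t(9) = 23,  t(10) = 19,  t(11) = 13,  t(12) = 3,  t(13) = 16,  t(14) = 19,  t(15) = 6,  t(16) = 25.
The sequence repeats with period 14.
So t(80) = t(1 + ((80-1) mod 14)) = t(10) = 19.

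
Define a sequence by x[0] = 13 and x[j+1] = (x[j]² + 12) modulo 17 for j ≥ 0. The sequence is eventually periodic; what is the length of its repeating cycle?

Listing terms: x[0] = 13; x[1] = 11; x[2] = 14; x[3] = 4; x[4] = 11.
Since x[4] = x[1] = 11, the sequence is eventually periodic: after a pre-period of length 1 it cycles with period 3.

3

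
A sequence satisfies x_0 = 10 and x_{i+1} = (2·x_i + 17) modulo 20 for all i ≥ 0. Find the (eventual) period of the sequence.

4

Listing terms: x_0 = 10,  x_1 = 17,  x_2 = 11,  x_3 = 19,  x_4 = 15,  x_5 = 7,  x_6 = 11.
Since x_6 = x_2 = 11, the sequence is eventually periodic: after a pre-period of length 2 it cycles with period 4.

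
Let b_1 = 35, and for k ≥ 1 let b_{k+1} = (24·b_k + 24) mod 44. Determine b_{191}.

b_1 = 35, b_2 = 28, b_3 = 36, b_4 = 8, b_5 = 40, b_6 = 16, b_7 = 12, b_8 = 4, b_9 = 32, b_{10} = 0, b_{11} = 24, b_{12} = 28.
Since b_{12} = b_2 = 28, the sequence is eventually periodic: after a pre-period of length 1 it cycles with period 10.
For k ≥ 2, b_k depends only on (k - 2) mod 10. (191 - 2) mod 10 = 9, so b_{191} = b_{11} = 24.

24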